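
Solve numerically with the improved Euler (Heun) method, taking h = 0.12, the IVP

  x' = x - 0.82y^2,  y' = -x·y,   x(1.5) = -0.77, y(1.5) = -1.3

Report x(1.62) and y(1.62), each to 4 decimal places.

Heun on (x,y): k1 = f(s_n, state_n); k2 = f(s_n + h, state_n + h·k1); state_{n+1} = state_n + (h/2)·(k1 + k2).
1.500000: (-0.770000, -1.300000)
  k1 = (-2.155800, -1.001000)
  predictor → (-1.028696, -1.420120)
  k2 = (-2.682423, -1.460872)
  → (-1.060293, -1.447712)
(x(1.62), y(1.62)) ≈ (-1.0603, -1.4477)

-1.0603, -1.4477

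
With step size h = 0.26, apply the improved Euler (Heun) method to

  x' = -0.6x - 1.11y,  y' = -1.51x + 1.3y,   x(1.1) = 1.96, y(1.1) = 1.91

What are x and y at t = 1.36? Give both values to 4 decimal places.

1.1877, 1.9334

Heun on (x,y): k1 = f(t_n, state_n); k2 = f(t_n + h, state_n + h·k1); state_{n+1} = state_n + (h/2)·(k1 + k2).
1.100000: (1.960000, 1.910000)
  k1 = (-3.296100, -0.476600)
  predictor → (1.103014, 1.786084)
  k2 = (-2.644362, 0.656358)
  → (1.187740, 1.933369)
(x(1.36), y(1.36)) ≈ (1.1877, 1.9334)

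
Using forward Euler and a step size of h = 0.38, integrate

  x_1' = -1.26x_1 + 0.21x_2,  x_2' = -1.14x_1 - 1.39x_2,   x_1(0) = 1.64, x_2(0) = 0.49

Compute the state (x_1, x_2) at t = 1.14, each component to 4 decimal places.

0.1739, -0.4746

Euler on (x_1,x_2): x_1_{n+1} = x_1_n + h·x_1', x_2_{n+1} = x_2_n + h·x_2'.
0.000000: (1.640000, 0.490000); f=(-1.963500, -2.550700) → (0.893870, -0.479266)
0.380000: (0.893870, -0.479266); f=(-1.226922, -0.352832) → (0.427640, -0.613342)
0.760000: (0.427640, -0.613342); f=(-0.667628, 0.365036) → (0.173941, -0.474628)
(x_1(1.14), x_2(1.14)) ≈ (0.1739, -0.4746)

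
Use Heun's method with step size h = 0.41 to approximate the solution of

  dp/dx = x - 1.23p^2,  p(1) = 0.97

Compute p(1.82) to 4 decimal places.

1.1293

Heun: k1 = f(x_n, p_n); k2 = f(x_n + h, p_n + h·k1); p_{n+1} = p_n + (h/2)·(k1 + k2).
x=1.000000, p=0.970000:
  k1 = f(1.000000, 0.970000) = -0.157307
  k2 = f(1.410000, 0.905504) = 0.401477
  p ← 0.970000 + (0.41/2)·(-0.157307 + 0.401477) = 1.020055
x=1.410000, p=1.020055:
  k1 = f(1.410000, 1.020055) = 0.130171
  k2 = f(1.820000, 1.073425) = 0.402744
  p ← 1.020055 + (0.41/2)·(0.130171 + 0.402744) = 1.129302
p(1.82) ≈ 1.1293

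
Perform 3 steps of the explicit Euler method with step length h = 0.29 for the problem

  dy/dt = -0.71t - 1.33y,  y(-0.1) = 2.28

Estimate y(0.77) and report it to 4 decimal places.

Euler: y_{n+1} = y_n + h·f(t_n, y_n).
t=-0.100000, y=2.280000: f=-2.961400 → y ← 2.280000 + 0.29·(-2.961400) = 1.421194
t=0.190000, y=1.421194: f=-2.025088 → y ← 1.421194 + 0.29·(-2.025088) = 0.833918
t=0.480000, y=0.833918: f=-1.449912 → y ← 0.833918 + 0.29·(-1.449912) = 0.413444
y(0.77) ≈ 0.4134

0.4134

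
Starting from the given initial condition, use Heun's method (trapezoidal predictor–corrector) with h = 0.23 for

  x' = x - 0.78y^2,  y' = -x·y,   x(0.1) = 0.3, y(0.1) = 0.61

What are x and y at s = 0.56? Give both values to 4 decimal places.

Heun on (x,y): k1 = f(s_n, state_n); k2 = f(s_n + h, state_n + h·k1); state_{n+1} = state_n + (h/2)·(k1 + k2).
0.100000: (0.300000, 0.610000)
  k1 = (0.009762, -0.183000)
  predictor → (0.302245, 0.567910)
  k2 = (0.050678, -0.171648)
  → (0.306951, 0.569215)
0.330000: (0.306951, 0.569215)
  k1 = (0.054226, -0.174721)
  predictor → (0.319423, 0.529030)
  k2 = (0.101122, -0.168984)
  → (0.324816, 0.529689)
(x(0.56), y(0.56)) ≈ (0.3248, 0.5297)

0.3248, 0.5297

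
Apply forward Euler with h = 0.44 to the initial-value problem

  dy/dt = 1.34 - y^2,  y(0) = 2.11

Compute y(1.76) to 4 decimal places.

Euler: y_{n+1} = y_n + h·f(t_n, y_n).
t=0.000000, y=2.110000: f=-3.112100 → y ← 2.110000 + 0.44·(-3.112100) = 0.740676
t=0.440000, y=0.740676: f=0.791399 → y ← 0.740676 + 0.44·0.791399 = 1.088892
t=0.880000, y=1.088892: f=0.154315 → y ← 1.088892 + 0.44·0.154315 = 1.156790
t=1.320000, y=1.156790: f=0.001836 → y ← 1.156790 + 0.44·0.001836 = 1.157598
y(1.76) ≈ 1.1576

1.1576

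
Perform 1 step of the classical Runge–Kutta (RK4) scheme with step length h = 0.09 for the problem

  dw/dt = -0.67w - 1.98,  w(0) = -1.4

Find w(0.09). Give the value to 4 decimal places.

RK4: k1 = f(t_n, w_n); k2 = f(t_n + h/2, w_n + (h/2)·k1); k3 = f(t_n + h/2, w_n + (h/2)·k2); k4 = f(t_n + h, w_n + h·k3); w_{n+1} = w_n + (h/6)·(k1 + 2k2 + 2k3 + k4).
t=0.000000, w=-1.400000:
  k1 = f(0.000000, -1.400000) = -1.042000
  k2 = f(0.045000, -1.446890) = -1.010584
  k3 = f(0.045000, -1.445476) = -1.011531
  k4 = f(0.090000, -1.491038) = -0.981005
  w ← -1.400000 + (0.09/6)·(k1 + 2k2 + 2k3 + k4) = -1.491009
w(0.09) ≈ -1.4910

-1.4910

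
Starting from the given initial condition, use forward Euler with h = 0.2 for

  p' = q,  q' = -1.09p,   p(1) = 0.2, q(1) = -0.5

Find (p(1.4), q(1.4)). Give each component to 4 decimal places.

-0.0087, -0.5654

Euler on (p,q): p_{n+1} = p_n + h·p', q_{n+1} = q_n + h·q'.
1.000000: (0.200000, -0.500000); f=(-0.500000, -0.218000) → (0.100000, -0.543600)
1.200000: (0.100000, -0.543600); f=(-0.543600, -0.109000) → (-0.008720, -0.565400)
(p(1.4), q(1.4)) ≈ (-0.0087, -0.5654)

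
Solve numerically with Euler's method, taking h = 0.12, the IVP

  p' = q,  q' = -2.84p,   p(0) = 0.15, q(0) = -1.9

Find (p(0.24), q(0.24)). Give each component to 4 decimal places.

Euler on (p,q): p_{n+1} = p_n + h·p', q_{n+1} = q_n + h·q'.
0.000000: (0.150000, -1.900000); f=(-1.900000, -0.426000) → (-0.078000, -1.951120)
0.120000: (-0.078000, -1.951120); f=(-1.951120, 0.221520) → (-0.312134, -1.924538)
(p(0.24), q(0.24)) ≈ (-0.3121, -1.9245)

-0.3121, -1.9245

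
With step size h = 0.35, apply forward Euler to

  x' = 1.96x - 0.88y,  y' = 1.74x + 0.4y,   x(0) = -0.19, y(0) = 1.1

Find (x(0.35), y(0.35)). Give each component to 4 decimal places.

Euler on (x,y): x_{n+1} = x_n + h·x', y_{n+1} = y_n + h·y'.
0.000000: (-0.190000, 1.100000); f=(-1.340400, 0.109400) → (-0.659140, 1.138290)
(x(0.35), y(0.35)) ≈ (-0.6591, 1.1383)

-0.6591, 1.1383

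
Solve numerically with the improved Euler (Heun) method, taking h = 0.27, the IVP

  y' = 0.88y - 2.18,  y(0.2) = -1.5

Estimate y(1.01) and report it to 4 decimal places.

Heun: k1 = f(x_n, y_n); k2 = f(x_n + h, y_n + h·k1); y_{n+1} = y_n + (h/2)·(k1 + k2).
x=0.200000, y=-1.500000:
  k1 = f(0.200000, -1.500000) = -3.500000
  k2 = f(0.470000, -2.445000) = -4.331600
  y ← -1.500000 + (0.27/2)·(-3.500000 + (-4.331600)) = -2.557266
x=0.470000, y=-2.557266:
  k1 = f(0.470000, -2.557266) = -4.430394
  k2 = f(0.740000, -3.753472) = -5.483056
  y ← -2.557266 + (0.27/2)·(-4.430394 + (-5.483056)) = -3.895582
x=0.740000, y=-3.895582:
  k1 = f(0.740000, -3.895582) = -5.608112
  k2 = f(1.010000, -5.409772) = -6.940599
  y ← -3.895582 + (0.27/2)·(-5.608112 + (-6.940599)) = -5.589658
y(1.01) ≈ -5.5897

-5.5897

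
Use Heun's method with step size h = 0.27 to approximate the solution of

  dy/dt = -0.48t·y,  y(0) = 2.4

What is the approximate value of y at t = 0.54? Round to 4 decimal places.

Heun: k1 = f(t_n, y_n); k2 = f(t_n + h, y_n + h·k1); y_{n+1} = y_n + (h/2)·(k1 + k2).
t=0.000000, y=2.400000:
  k1 = f(0.000000, 2.400000) = 0.000000
  k2 = f(0.270000, 2.400000) = -0.311040
  y ← 2.400000 + (0.27/2)·(0.000000 + (-0.311040)) = 2.358010
t=0.270000, y=2.358010:
  k1 = f(0.270000, 2.358010) = -0.305598
  k2 = f(0.540000, 2.275498) = -0.589809
  y ← 2.358010 + (0.27/2)·(-0.305598 + (-0.589809)) = 2.237130
y(0.54) ≈ 2.2371

2.2371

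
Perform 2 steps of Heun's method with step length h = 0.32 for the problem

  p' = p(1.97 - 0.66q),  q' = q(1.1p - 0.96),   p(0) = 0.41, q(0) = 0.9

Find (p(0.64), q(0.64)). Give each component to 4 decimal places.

Heun on (p,q): k1 = f(x_n, state_n); k2 = f(x_n + h, state_n + h·k1); state_{n+1} = state_n + (h/2)·(k1 + k2).
0.000000: (0.410000, 0.900000)
  k1 = (0.564160, -0.458100)
  predictor → (0.590531, 0.753408)
  k2 = (0.869705, -0.233870)
  → (0.639418, 0.789285)
0.320000: (0.639418, 0.789285)
  k1 = (0.926563, -0.202562)
  predictor → (0.935919, 0.724465)
  k2 = (1.396253, 0.050358)
  → (1.011069, 0.764932)
(p(0.64), q(0.64)) ≈ (1.0111, 0.7649)

1.0111, 0.7649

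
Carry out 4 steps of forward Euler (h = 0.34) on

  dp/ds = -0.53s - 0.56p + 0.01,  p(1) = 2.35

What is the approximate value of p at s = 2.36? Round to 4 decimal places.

Euler: p_{n+1} = p_n + h·f(s_n, p_n).
s=1.000000, p=2.350000: f=-1.836000 → p ← 2.350000 + 0.34·(-1.836000) = 1.725760
s=1.340000, p=1.725760: f=-1.666626 → p ← 1.725760 + 0.34·(-1.666626) = 1.159107
s=1.680000, p=1.159107: f=-1.529500 → p ← 1.159107 + 0.34·(-1.529500) = 0.639077
s=2.020000, p=0.639077: f=-1.418483 → p ← 0.639077 + 0.34·(-1.418483) = 0.156793
p(2.36) ≈ 0.1568

0.1568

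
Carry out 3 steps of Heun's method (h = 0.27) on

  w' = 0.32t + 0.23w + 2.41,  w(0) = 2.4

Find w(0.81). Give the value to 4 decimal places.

5.1465

Heun: k1 = f(t_n, w_n); k2 = f(t_n + h, w_n + h·k1); w_{n+1} = w_n + (h/2)·(k1 + k2).
t=0.000000, w=2.400000:
  k1 = f(0.000000, 2.400000) = 2.962000
  k2 = f(0.270000, 3.199740) = 3.232340
  w ← 2.400000 + (0.27/2)·(2.962000 + 3.232340) = 3.236236
t=0.270000, w=3.236236:
  k1 = f(0.270000, 3.236236) = 3.240734
  k2 = f(0.540000, 4.111234) = 3.528384
  w ← 3.236236 + (0.27/2)·(3.240734 + 3.528384) = 4.150067
t=0.540000, w=4.150067:
  k1 = f(0.540000, 4.150067) = 3.537315
  k2 = f(0.810000, 5.105142) = 3.843383
  w ← 4.150067 + (0.27/2)·(3.537315 + 3.843383) = 5.146461
w(0.81) ≈ 5.1465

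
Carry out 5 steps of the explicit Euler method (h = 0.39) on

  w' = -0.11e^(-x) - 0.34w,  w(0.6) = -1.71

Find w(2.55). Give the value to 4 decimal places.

-0.8828

Euler: w_{n+1} = w_n + h·f(x_n, w_n).
x=0.600000, w=-1.710000: f=0.521031 → w ← -1.710000 + 0.39·0.521031 = -1.506798
x=0.990000, w=-1.506798: f=0.471438 → w ← -1.506798 + 0.39·0.471438 = -1.322937
x=1.380000, w=-1.322937: f=0.422125 → w ← -1.322937 + 0.39·0.422125 = -1.158308
x=1.770000, w=-1.158308: f=0.375088 → w ← -1.158308 + 0.39·0.375088 = -1.012024
x=2.160000, w=-1.012024: f=0.331402 → w ← -1.012024 + 0.39·0.331402 = -0.882777
w(2.55) ≈ -0.8828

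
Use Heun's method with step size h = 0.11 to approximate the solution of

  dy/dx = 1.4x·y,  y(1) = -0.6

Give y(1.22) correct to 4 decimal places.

-0.8433

Heun: k1 = f(x_n, y_n); k2 = f(x_n + h, y_n + h·k1); y_{n+1} = y_n + (h/2)·(k1 + k2).
x=1.000000, y=-0.600000:
  k1 = f(1.000000, -0.600000) = -0.840000
  k2 = f(1.110000, -0.692400) = -1.075990
  y ← -0.600000 + (0.11/2)·(-0.840000 + (-1.075990)) = -0.705379
x=1.110000, y=-0.705379:
  k1 = f(1.110000, -0.705379) = -1.096160
  k2 = f(1.220000, -0.825957) = -1.410735
  y ← -0.705379 + (0.11/2)·(-1.096160 + (-1.410735)) = -0.843259
y(1.22) ≈ -0.8433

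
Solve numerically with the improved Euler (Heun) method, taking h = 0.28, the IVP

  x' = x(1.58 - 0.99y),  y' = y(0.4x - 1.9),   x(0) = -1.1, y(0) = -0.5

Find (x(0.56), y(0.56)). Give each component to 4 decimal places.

Heun on (x,y): k1 = f(t_n, state_n); k2 = f(t_n + h, state_n + h·k1); state_{n+1} = state_n + (h/2)·(k1 + k2).
0.000000: (-1.100000, -0.500000)
  k1 = (-2.282500, 1.170000)
  predictor → (-1.739100, -0.172400)
  k2 = (-3.044601, 0.447488)
  → (-1.845794, -0.273552)
0.280000: (-1.845794, -0.273552)
  k1 = (-3.416225, 0.721716)
  predictor → (-2.802337, -0.071471)
  k2 = (-4.625976, 0.215910)
  → (-2.971702, -0.142284)
(x(0.56), y(0.56)) ≈ (-2.9717, -0.1423)

-2.9717, -0.1423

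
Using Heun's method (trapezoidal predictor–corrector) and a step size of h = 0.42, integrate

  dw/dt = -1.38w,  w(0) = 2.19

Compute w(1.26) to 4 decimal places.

Heun: k1 = f(t_n, w_n); k2 = f(t_n + h, w_n + h·k1); w_{n+1} = w_n + (h/2)·(k1 + k2).
t=0.000000, w=2.190000:
  k1 = f(0.000000, 2.190000) = -3.022200
  k2 = f(0.420000, 0.920676) = -1.270533
  w ← 2.190000 + (0.42/2)·(-3.022200 + (-1.270533)) = 1.288526
t=0.420000, w=1.288526:
  k1 = f(0.420000, 1.288526) = -1.778166
  k2 = f(0.840000, 0.541696) = -0.747541
  w ← 1.288526 + (0.42/2)·(-1.778166 + (-0.747541)) = 0.758128
t=0.840000, w=0.758128:
  k1 = f(0.840000, 0.758128) = -1.046216
  k2 = f(1.260000, 0.318717) = -0.439829
  w ← 0.758128 + (0.42/2)·(-1.046216 + (-0.439829)) = 0.446058
w(1.26) ≈ 0.4461

0.4461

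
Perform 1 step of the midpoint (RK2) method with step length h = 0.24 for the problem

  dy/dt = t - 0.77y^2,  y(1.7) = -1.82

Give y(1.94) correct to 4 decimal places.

Midpoint: k1 = f(t_n, y_n); k2 = f(t_n + h/2, y_n + (h/2)·k1); y_{n+1} = y_n + h·k2.
t=1.700000, y=-1.820000:
  k1 = f(1.700000, -1.820000) = -0.850548
  k2 = f(1.820000, -1.922066) = -1.024639
  y ← -1.820000 + 0.24·(-1.024639) = -2.065913
y(1.94) ≈ -2.0659

-2.0659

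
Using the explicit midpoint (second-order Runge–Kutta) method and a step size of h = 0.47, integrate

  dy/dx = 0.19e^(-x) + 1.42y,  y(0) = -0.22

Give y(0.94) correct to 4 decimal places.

-0.5334

Midpoint: k1 = f(x_n, y_n); k2 = f(x_n + h/2, y_n + (h/2)·k1); y_{n+1} = y_n + h·k2.
x=0.000000, y=-0.220000:
  k1 = f(0.000000, -0.220000) = -0.122400
  k2 = f(0.235000, -0.248764) = -0.203036
  y ← -0.220000 + 0.47·(-0.203036) = -0.315427
x=0.470000, y=-0.315427:
  k1 = f(0.470000, -0.315427) = -0.329156
  k2 = f(0.705000, -0.392779) = -0.463865
  y ← -0.315427 + 0.47·(-0.463865) = -0.533444
y(0.94) ≈ -0.5334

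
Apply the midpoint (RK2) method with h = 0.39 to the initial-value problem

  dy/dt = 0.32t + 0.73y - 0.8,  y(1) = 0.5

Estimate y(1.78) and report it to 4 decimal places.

0.4931

Midpoint: k1 = f(t_n, y_n); k2 = f(t_n + h/2, y_n + (h/2)·k1); y_{n+1} = y_n + h·k2.
t=1.000000, y=0.500000:
  k1 = f(1.000000, 0.500000) = -0.115000
  k2 = f(1.195000, 0.477575) = -0.068970
  y ← 0.500000 + 0.39·(-0.068970) = 0.473102
t=1.390000, y=0.473102:
  k1 = f(1.390000, 0.473102) = -0.009836
  k2 = f(1.585000, 0.471184) = 0.051164
  y ← 0.473102 + 0.39·0.051164 = 0.493056
y(1.78) ≈ 0.4931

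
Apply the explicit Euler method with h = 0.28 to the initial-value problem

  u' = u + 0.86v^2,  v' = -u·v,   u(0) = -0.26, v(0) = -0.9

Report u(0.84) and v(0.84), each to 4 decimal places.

0.3038, -0.9892

Euler on (u,v): u_{n+1} = u_n + h·u', v_{n+1} = v_n + h·v'.
0.000000: (-0.260000, -0.900000); f=(0.436600, -0.234000) → (-0.137752, -0.965520)
0.280000: (-0.137752, -0.965520); f=(0.663965, -0.133002) → (0.048158, -1.002761)
0.560000: (0.048158, -1.002761); f=(0.912913, 0.048291) → (0.303774, -0.989239)
(u(0.84), v(0.84)) ≈ (0.3038, -0.9892)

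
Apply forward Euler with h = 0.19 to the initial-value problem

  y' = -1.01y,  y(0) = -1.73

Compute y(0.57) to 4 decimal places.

Euler: y_{n+1} = y_n + h·f(t_n, y_n).
t=0.000000, y=-1.730000: f=1.747300 → y ← -1.730000 + 0.19·1.747300 = -1.398013
t=0.190000, y=-1.398013: f=1.411993 → y ← -1.398013 + 0.19·1.411993 = -1.129734
t=0.380000, y=-1.129734: f=1.141032 → y ← -1.129734 + 0.19·1.141032 = -0.912938
y(0.57) ≈ -0.9129

-0.9129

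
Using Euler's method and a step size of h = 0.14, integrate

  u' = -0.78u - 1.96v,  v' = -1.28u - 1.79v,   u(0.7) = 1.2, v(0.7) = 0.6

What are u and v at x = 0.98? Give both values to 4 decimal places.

Euler on (u,v): u_{n+1} = u_n + h·u', v_{n+1} = v_n + h·v'.
0.700000: (1.200000, 0.600000); f=(-2.112000, -2.610000) → (0.904320, 0.234600)
0.840000: (0.904320, 0.234600); f=(-1.165186, -1.577464) → (0.741194, 0.013755)
(u(0.98), v(0.98)) ≈ (0.7412, 0.0138)

0.7412, 0.0138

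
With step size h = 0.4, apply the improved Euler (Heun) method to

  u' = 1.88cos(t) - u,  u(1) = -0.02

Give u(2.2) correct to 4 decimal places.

-0.2249

Heun: k1 = f(t_n, u_n); k2 = f(t_n + h, u_n + h·k1); u_{n+1} = u_n + (h/2)·(k1 + k2).
t=1.000000, u=-0.020000:
  k1 = f(1.000000, -0.020000) = 1.035768
  k2 = f(1.400000, 0.394307) = -0.074769
  u ← -0.020000 + (0.4/2)·(1.035768 + (-0.074769)) = 0.172200
t=1.400000, u=0.172200:
  k1 = f(1.400000, 0.172200) = 0.147338
  k2 = f(1.800000, 0.231135) = -0.658275
  u ← 0.172200 + (0.4/2)·(0.147338 + (-0.658275)) = 0.070012
t=1.800000, u=0.070012:
  k1 = f(1.800000, 0.070012) = -0.497152
  k2 = f(2.200000, -0.128848) = -0.977534
  u ← 0.070012 + (0.4/2)·(-0.497152 + (-0.977534)) = -0.224925
u(2.2) ≈ -0.2249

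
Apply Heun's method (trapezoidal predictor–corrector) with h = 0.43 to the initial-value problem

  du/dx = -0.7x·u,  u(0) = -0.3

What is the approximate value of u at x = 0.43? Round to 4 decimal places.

-0.2806

Heun: k1 = f(x_n, u_n); k2 = f(x_n + h, u_n + h·k1); u_{n+1} = u_n + (h/2)·(k1 + k2).
x=0.000000, u=-0.300000:
  k1 = f(0.000000, -0.300000) = 0.000000
  k2 = f(0.430000, -0.300000) = 0.090300
  u ← -0.300000 + (0.43/2)·(0.000000 + 0.090300) = -0.280585
u(0.43) ≈ -0.2806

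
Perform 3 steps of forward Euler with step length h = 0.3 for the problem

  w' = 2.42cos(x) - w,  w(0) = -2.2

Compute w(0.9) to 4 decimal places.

0.6858

Euler: w_{n+1} = w_n + h·f(x_n, w_n).
x=0.000000, w=-2.200000: f=4.620000 → w ← -2.200000 + 0.3·4.620000 = -0.814000
x=0.300000, w=-0.814000: f=3.125914 → w ← -0.814000 + 0.3·3.125914 = 0.123774
x=0.600000, w=0.123774: f=1.873538 → w ← 0.123774 + 0.3·1.873538 = 0.685836
w(0.9) ≈ 0.6858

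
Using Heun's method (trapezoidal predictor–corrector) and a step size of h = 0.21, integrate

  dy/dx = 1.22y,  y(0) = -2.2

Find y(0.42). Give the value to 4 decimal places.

Heun: k1 = f(x_n, y_n); k2 = f(x_n + h, y_n + h·k1); y_{n+1} = y_n + (h/2)·(k1 + k2).
x=0.000000, y=-2.200000:
  k1 = f(0.000000, -2.200000) = -2.684000
  k2 = f(0.210000, -2.763640) = -3.371641
  y ← -2.200000 + (0.21/2)·(-2.684000 + (-3.371641)) = -2.835842
x=0.210000, y=-2.835842:
  k1 = f(0.210000, -2.835842) = -3.459728
  k2 = f(0.420000, -3.562385) = -4.346110
  y ← -2.835842 + (0.21/2)·(-3.459728 + (-4.346110)) = -3.655455
y(0.42) ≈ -3.6555

-3.6555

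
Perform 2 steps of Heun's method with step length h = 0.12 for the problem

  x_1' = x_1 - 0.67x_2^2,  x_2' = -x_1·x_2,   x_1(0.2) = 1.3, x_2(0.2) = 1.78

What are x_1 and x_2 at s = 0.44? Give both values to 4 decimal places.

Heun on (x_1,x_2): k1 = f(s_n, state_n); k2 = f(s_n + h, state_n + h·k1); state_{n+1} = state_n + (h/2)·(k1 + k2).
0.200000: (1.300000, 1.780000)
  k1 = (-0.822828, -2.314000)
  predictor → (1.201261, 1.502320)
  k2 = (-0.310906, -1.804678)
  → (1.231976, 1.532879)
0.320000: (1.231976, 1.532879)
  k1 = (-0.342336, -1.888470)
  predictor → (1.190896, 1.306263)
  k2 = (0.047659, -1.555623)
  → (1.214295, 1.326234)
(x_1(0.44), x_2(0.44)) ≈ (1.2143, 1.3262)

1.2143, 1.3262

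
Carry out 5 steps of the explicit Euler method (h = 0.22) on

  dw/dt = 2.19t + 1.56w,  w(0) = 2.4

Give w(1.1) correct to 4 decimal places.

11.9838

Euler: w_{n+1} = w_n + h·f(t_n, w_n).
t=0.000000, w=2.400000: f=3.744000 → w ← 2.400000 + 0.22·3.744000 = 3.223680
t=0.220000, w=3.223680: f=5.510741 → w ← 3.223680 + 0.22·5.510741 = 4.436043
t=0.440000, w=4.436043: f=7.883827 → w ← 4.436043 + 0.22·7.883827 = 6.170485
t=0.660000, w=6.170485: f=11.071356 → w ← 6.170485 + 0.22·11.071356 = 8.606183
t=0.880000, w=8.606183: f=15.352846 → w ← 8.606183 + 0.22·15.352846 = 11.983809
w(1.1) ≈ 11.9838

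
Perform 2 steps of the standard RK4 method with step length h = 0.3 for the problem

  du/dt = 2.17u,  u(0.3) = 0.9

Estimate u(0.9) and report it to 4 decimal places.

3.3052

RK4: k1 = f(t_n, u_n); k2 = f(t_n + h/2, u_n + (h/2)·k1); k3 = f(t_n + h/2, u_n + (h/2)·k2); k4 = f(t_n + h, u_n + h·k3); u_{n+1} = u_n + (h/6)·(k1 + 2k2 + 2k3 + k4).
t=0.300000, u=0.900000:
  k1 = f(0.300000, 0.900000) = 1.953000
  k2 = f(0.450000, 1.192950) = 2.588701
  k3 = f(0.450000, 1.288305) = 2.795622
  k4 = f(0.600000, 1.738687) = 3.772950
  u ← 0.900000 + (0.3/6)·(k1 + 2k2 + 2k3 + k4) = 1.724730
t=0.600000, u=1.724730:
  k1 = f(0.600000, 1.724730) = 3.742664
  k2 = f(0.750000, 2.286129) = 4.960901
  k3 = f(0.750000, 2.468865) = 5.357437
  k4 = f(0.900000, 3.331961) = 7.230355
  u ← 1.724730 + (0.3/6)·(k1 + 2k2 + 2k3 + k4) = 3.305215
u(0.9) ≈ 3.3052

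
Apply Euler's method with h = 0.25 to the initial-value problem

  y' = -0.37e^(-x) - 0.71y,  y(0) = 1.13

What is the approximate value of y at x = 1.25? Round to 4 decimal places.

0.2350

Euler: y_{n+1} = y_n + h·f(x_n, y_n).
x=0.000000, y=1.130000: f=-1.172300 → y ← 1.130000 + 0.25·(-1.172300) = 0.836925
x=0.250000, y=0.836925: f=-0.882373 → y ← 0.836925 + 0.25·(-0.882373) = 0.616332
x=0.500000, y=0.616332: f=-0.662012 → y ← 0.616332 + 0.25·(-0.662012) = 0.450829
x=0.750000, y=0.450829: f=-0.494864 → y ← 0.450829 + 0.25·(-0.494864) = 0.327113
x=1.000000, y=0.327113: f=-0.368365 → y ← 0.327113 + 0.25·(-0.368365) = 0.235021
y(1.25) ≈ 0.2350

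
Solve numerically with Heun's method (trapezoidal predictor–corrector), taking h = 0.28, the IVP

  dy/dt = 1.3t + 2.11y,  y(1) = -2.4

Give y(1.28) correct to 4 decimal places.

Heun: k1 = f(t_n, y_n); k2 = f(t_n + h, y_n + h·k1); y_{n+1} = y_n + (h/2)·(k1 + k2).
t=1.000000, y=-2.400000:
  k1 = f(1.000000, -2.400000) = -3.764000
  k2 = f(1.280000, -3.453920) = -5.623771
  y ← -2.400000 + (0.28/2)·(-3.764000 + (-5.623771)) = -3.714288
y(1.28) ≈ -3.7143

-3.7143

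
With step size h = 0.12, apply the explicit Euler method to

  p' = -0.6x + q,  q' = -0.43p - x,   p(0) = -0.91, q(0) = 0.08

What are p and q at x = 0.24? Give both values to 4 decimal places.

-0.8938, 0.1590

Euler on (p,q): p_{n+1} = p_n + h·p', q_{n+1} = q_n + h·q'.
0.000000: (-0.910000, 0.080000); f=(0.080000, 0.391300) → (-0.900400, 0.126956)
0.120000: (-0.900400, 0.126956); f=(0.054956, 0.267172) → (-0.893805, 0.159017)
(p(0.24), q(0.24)) ≈ (-0.8938, 0.1590)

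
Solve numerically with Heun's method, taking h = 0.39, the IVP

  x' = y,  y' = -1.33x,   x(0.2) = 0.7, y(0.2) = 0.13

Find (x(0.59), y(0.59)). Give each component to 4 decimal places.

0.6799, -0.2462

Heun on (x,y): k1 = f(t_n, state_n); k2 = f(t_n + h, state_n + h·k1); state_{n+1} = state_n + (h/2)·(k1 + k2).
0.200000: (0.700000, 0.130000)
  k1 = (0.130000, -0.931000)
  predictor → (0.750700, -0.233090)
  k2 = (-0.233090, -0.998431)
  → (0.679897, -0.246239)
(x(0.59), y(0.59)) ≈ (0.6799, -0.2462)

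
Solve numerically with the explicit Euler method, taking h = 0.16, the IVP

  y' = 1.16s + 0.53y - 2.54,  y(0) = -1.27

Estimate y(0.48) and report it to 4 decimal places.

-2.8552

Euler: y_{n+1} = y_n + h·f(s_n, y_n).
s=0.000000, y=-1.270000: f=-3.213100 → y ← -1.270000 + 0.16·(-3.213100) = -1.784096
s=0.160000, y=-1.784096: f=-3.299971 → y ← -1.784096 + 0.16·(-3.299971) = -2.312091
s=0.320000, y=-2.312091: f=-3.394208 → y ← -2.312091 + 0.16·(-3.394208) = -2.855165
y(0.48) ≈ -2.8552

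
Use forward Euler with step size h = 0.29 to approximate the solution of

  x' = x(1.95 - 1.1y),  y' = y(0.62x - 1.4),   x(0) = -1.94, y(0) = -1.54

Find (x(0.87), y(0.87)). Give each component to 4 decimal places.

Euler on (x,y): x_{n+1} = x_n + h·x', y_{n+1} = y_n + h·y'.
0.000000: (-1.940000, -1.540000); f=(-7.069360, 4.008312) → (-3.990114, -0.377590)
0.290000: (-3.990114, -0.377590); f=(-9.438011, 1.462733) → (-6.727138, 0.046603)
0.580000: (-6.727138, 0.046603); f=(-12.773063, -0.259618) → (-10.431326, -0.028686)
(x(0.87), y(0.87)) ≈ (-10.4313, -0.0287)

-10.4313, -0.0287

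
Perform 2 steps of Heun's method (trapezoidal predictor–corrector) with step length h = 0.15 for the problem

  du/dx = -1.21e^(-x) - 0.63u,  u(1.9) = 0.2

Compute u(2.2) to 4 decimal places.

Heun: k1 = f(x_n, u_n); k2 = f(x_n + h, u_n + h·k1); u_{n+1} = u_n + (h/2)·(k1 + k2).
x=1.900000, u=0.200000:
  k1 = f(1.900000, 0.200000) = -0.306978
  k2 = f(2.050000, 0.153953) = -0.252760
  u ← 0.200000 + (0.15/2)·(-0.306978 + (-0.252760)) = 0.158020
x=2.050000, u=0.158020:
  k1 = f(2.050000, 0.158020) = -0.255322
  k2 = f(2.200000, 0.119721) = -0.209496
  u ← 0.158020 + (0.15/2)·(-0.255322 + (-0.209496)) = 0.123158
u(2.2) ≈ 0.1232

0.1232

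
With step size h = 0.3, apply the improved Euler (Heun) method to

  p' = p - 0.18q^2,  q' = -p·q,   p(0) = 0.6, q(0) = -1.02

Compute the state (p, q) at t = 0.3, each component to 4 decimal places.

0.7516, -0.8374

Heun on (p,q): k1 = f(t_n, state_n); k2 = f(t_n + h, state_n + h·k1); state_{n+1} = state_n + (h/2)·(k1 + k2).
0.000000: (0.600000, -1.020000)
  k1 = (0.412728, 0.612000)
  predictor → (0.723818, -0.836400)
  k2 = (0.597897, 0.605402)
  → (0.751594, -0.837390)
(p(0.3), q(0.3)) ≈ (0.7516, -0.8374)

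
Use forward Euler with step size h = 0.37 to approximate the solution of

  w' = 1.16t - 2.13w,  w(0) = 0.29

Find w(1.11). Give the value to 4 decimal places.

0.3540

Euler: w_{n+1} = w_n + h·f(t_n, w_n).
t=0.000000, w=0.290000: f=-0.617700 → w ← 0.290000 + 0.37·(-0.617700) = 0.061451
t=0.370000, w=0.061451: f=0.298309 → w ← 0.061451 + 0.37·0.298309 = 0.171825
t=0.740000, w=0.171825: f=0.492412 → w ← 0.171825 + 0.37·0.492412 = 0.354018
w(1.11) ≈ 0.3540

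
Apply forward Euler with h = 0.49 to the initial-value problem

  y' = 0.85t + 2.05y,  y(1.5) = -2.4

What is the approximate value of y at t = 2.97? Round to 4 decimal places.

Euler: y_{n+1} = y_n + h·f(t_n, y_n).
t=1.500000, y=-2.400000: f=-3.645000 → y ← -2.400000 + 0.49·(-3.645000) = -4.186050
t=1.990000, y=-4.186050: f=-6.889902 → y ← -4.186050 + 0.49·(-6.889902) = -7.562102
t=2.480000, y=-7.562102: f=-13.394310 → y ← -7.562102 + 0.49·(-13.394310) = -14.125314
y(2.97) ≈ -14.1253

-14.1253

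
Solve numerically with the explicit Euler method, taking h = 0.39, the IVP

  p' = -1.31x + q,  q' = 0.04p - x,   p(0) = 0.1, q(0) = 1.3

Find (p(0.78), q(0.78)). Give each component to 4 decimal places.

Euler on (p,q): p_{n+1} = p_n + h·p', q_{n+1} = q_n + h·q'.
0.000000: (0.100000, 1.300000); f=(1.300000, 0.004000) → (0.607000, 1.301560)
0.390000: (0.607000, 1.301560); f=(0.790660, -0.365720) → (0.915357, 1.158929)
(p(0.78), q(0.78)) ≈ (0.9154, 1.1589)

0.9154, 1.1589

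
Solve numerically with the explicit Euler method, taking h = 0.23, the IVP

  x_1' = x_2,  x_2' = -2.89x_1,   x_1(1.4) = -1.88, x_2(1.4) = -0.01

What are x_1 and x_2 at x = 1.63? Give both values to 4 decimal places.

-1.8823, 1.2396

Euler on (x_1,x_2): x_1_{n+1} = x_1_n + h·x_1', x_2_{n+1} = x_2_n + h·x_2'.
1.400000: (-1.880000, -0.010000); f=(-0.010000, 5.433200) → (-1.882300, 1.239636)
(x_1(1.63), x_2(1.63)) ≈ (-1.8823, 1.2396)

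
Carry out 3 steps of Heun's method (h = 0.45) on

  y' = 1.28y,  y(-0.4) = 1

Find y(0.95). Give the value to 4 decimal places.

5.2852

Heun: k1 = f(x_n, y_n); k2 = f(x_n + h, y_n + h·k1); y_{n+1} = y_n + (h/2)·(k1 + k2).
x=-0.400000, y=1.000000:
  k1 = f(-0.400000, 1.000000) = 1.280000
  k2 = f(0.050000, 1.576000) = 2.017280
  y ← 1.000000 + (0.45/2)·(1.280000 + 2.017280) = 1.741888
x=0.050000, y=1.741888:
  k1 = f(0.050000, 1.741888) = 2.229617
  k2 = f(0.500000, 2.745215) = 3.513876
  y ← 1.741888 + (0.45/2)·(2.229617 + 3.513876) = 3.034174
x=0.500000, y=3.034174:
  k1 = f(0.500000, 3.034174) = 3.883742
  k2 = f(0.950000, 4.781858) = 6.120778
  y ← 3.034174 + (0.45/2)·(3.883742 + 6.120778) = 5.285191
y(0.95) ≈ 5.2852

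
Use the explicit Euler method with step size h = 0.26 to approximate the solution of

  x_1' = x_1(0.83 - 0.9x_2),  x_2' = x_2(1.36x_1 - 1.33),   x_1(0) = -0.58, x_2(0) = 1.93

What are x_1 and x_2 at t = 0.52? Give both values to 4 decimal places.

-0.4490, 0.4312

Euler on (x_1,x_2): x_1_{n+1} = x_1_n + h·x_1', x_2_{n+1} = x_2_n + h·x_2'.
0.000000: (-0.580000, 1.930000); f=(0.526060, -4.089284) → (-0.443224, 0.866786)
0.260000: (-0.443224, 0.866786); f=(-0.022114, -1.675311) → (-0.448974, 0.431205)
(x_1(0.52), x_2(0.52)) ≈ (-0.4490, 0.4312)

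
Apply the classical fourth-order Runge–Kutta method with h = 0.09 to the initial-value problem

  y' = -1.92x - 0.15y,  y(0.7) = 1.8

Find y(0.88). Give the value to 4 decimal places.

1.4825

RK4: k1 = f(x_n, y_n); k2 = f(x_n + h/2, y_n + (h/2)·k1); k3 = f(x_n + h/2, y_n + (h/2)·k2); k4 = f(x_n + h, y_n + h·k3); y_{n+1} = y_n + (h/6)·(k1 + 2k2 + 2k3 + k4).
x=0.700000, y=1.800000:
  k1 = f(0.700000, 1.800000) = -1.614000
  k2 = f(0.745000, 1.727370) = -1.689505
  k3 = f(0.745000, 1.723972) = -1.688996
  k4 = f(0.790000, 1.647990) = -1.763999
  y ← 1.800000 + (0.09/6)·(k1 + 2k2 + 2k3 + k4) = 1.647975
x=0.790000, y=1.647975:
  k1 = f(0.790000, 1.647975) = -1.763996
  k2 = f(0.835000, 1.568595) = -1.838489
  k3 = f(0.835000, 1.565243) = -1.837986
  k4 = f(0.880000, 1.482556) = -1.911983
  y ← 1.647975 + (0.09/6)·(k1 + 2k2 + 2k3 + k4) = 1.482541
y(0.88) ≈ 1.4825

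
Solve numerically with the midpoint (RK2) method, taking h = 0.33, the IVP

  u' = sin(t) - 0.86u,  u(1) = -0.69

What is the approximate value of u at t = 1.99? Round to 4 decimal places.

0.3395

Midpoint: k1 = f(t_n, u_n); k2 = f(t_n + h/2, u_n + (h/2)·k1); u_{n+1} = u_n + h·k2.
t=1.000000, u=-0.690000:
  k1 = f(1.000000, -0.690000) = 1.434871
  k2 = f(1.165000, -0.453246) = 1.308580
  u ← -0.690000 + 0.33·1.308580 = -0.258169
t=1.330000, u=-0.258169:
  k1 = f(1.330000, -0.258169) = 1.193173
  k2 = f(1.495000, -0.061295) = 1.049842
  u ← -0.258169 + 0.33·1.049842 = 0.088279
t=1.660000, u=0.088279:
  k1 = f(1.660000, 0.088279) = 0.920104
  k2 = f(1.825000, 0.240097) = 0.761381
  u ← 0.088279 + 0.33·0.761381 = 0.339535
u(1.99) ≈ 0.3395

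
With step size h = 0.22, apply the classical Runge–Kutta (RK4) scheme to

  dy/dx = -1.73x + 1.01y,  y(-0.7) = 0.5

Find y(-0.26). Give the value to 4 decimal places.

1.2554

RK4: k1 = f(x_n, y_n); k2 = f(x_n + h/2, y_n + (h/2)·k1); k3 = f(x_n + h/2, y_n + (h/2)·k2); k4 = f(x_n + h, y_n + h·k3); y_{n+1} = y_n + (h/6)·(k1 + 2k2 + 2k3 + k4).
x=-0.700000, y=0.500000:
  k1 = f(-0.700000, 0.500000) = 1.716000
  k2 = f(-0.590000, 0.688760) = 1.716348
  k3 = f(-0.590000, 0.688798) = 1.716386
  k4 = f(-0.480000, 0.877605) = 1.716781
  y ← 0.500000 + (0.22/6)·(k1 + 2k2 + 2k3 + k4) = 0.877602
x=-0.480000, y=0.877602:
  k1 = f(-0.480000, 0.877602) = 1.716778
  k2 = f(-0.370000, 1.066448) = 1.717213
  k3 = f(-0.370000, 1.066496) = 1.717261
  k4 = f(-0.260000, 1.255400) = 1.717754
  y ← 0.877602 + (0.22/6)·(k1 + 2k2 + 2k3 + k4) = 1.255397
y(-0.26) ≈ 1.2554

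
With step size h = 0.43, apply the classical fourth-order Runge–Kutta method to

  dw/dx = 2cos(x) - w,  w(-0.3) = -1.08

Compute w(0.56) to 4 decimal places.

RK4: k1 = f(x_n, w_n); k2 = f(x_n + h/2, w_n + (h/2)·k1); k3 = f(x_n + h/2, w_n + (h/2)·k2); k4 = f(x_n + h, w_n + h·k3); w_{n+1} = w_n + (h/6)·(k1 + 2k2 + 2k3 + k4).
x=-0.300000, w=-1.080000:
  k1 = f(-0.300000, -1.080000) = 2.990673
  k2 = f(-0.085000, -0.437005) = 2.429785
  k3 = f(-0.085000, -0.557596) = 2.550376
  k4 = f(0.130000, 0.016662) = 1.966462
  w ← -1.080000 + (0.43/6)·(k1 + 2k2 + 2k3 + k4) = -0.010916
x=0.130000, w=-0.010916:
  k1 = f(0.130000, -0.010916) = 1.994039
  k2 = f(0.345000, 0.417803) = 1.464348
  k3 = f(0.345000, 0.303919) = 1.578232
  k4 = f(0.560000, 0.667724) = 1.026786
  w ← -0.010916 + (0.43/6)·(k1 + 2k2 + 2k3 + k4) = 0.641680
w(0.56) ≈ 0.6417

0.6417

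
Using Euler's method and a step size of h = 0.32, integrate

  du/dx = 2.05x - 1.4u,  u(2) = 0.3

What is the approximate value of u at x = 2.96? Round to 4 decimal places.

3.0222

Euler: u_{n+1} = u_n + h·f(x_n, u_n).
x=2.000000, u=0.300000: f=3.680000 → u ← 0.300000 + 0.32·3.680000 = 1.477600
x=2.320000, u=1.477600: f=2.687360 → u ← 1.477600 + 0.32·2.687360 = 2.337555
x=2.640000, u=2.337555: f=2.139423 → u ← 2.337555 + 0.32·2.139423 = 3.022170
u(2.96) ≈ 3.0222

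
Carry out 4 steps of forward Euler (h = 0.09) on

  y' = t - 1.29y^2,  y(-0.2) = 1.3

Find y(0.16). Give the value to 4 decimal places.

Euler: y_{n+1} = y_n + h·f(t_n, y_n).
t=-0.200000, y=1.300000: f=-2.380100 → y ← 1.300000 + 0.09·(-2.380100) = 1.085791
t=-0.110000, y=1.085791: f=-1.630835 → y ← 1.085791 + 0.09·(-1.630835) = 0.939016
t=-0.020000, y=0.939016: f=-1.157458 → y ← 0.939016 + 0.09·(-1.157458) = 0.834845
t=0.070000, y=0.834845: f=-0.829085 → y ← 0.834845 + 0.09·(-0.829085) = 0.760227
y(0.16) ≈ 0.7602

0.7602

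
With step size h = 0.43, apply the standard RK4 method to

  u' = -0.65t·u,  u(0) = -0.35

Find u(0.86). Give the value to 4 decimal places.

-0.2752

RK4: k1 = f(t_n, u_n); k2 = f(t_n + h/2, u_n + (h/2)·k1); k3 = f(t_n + h/2, u_n + (h/2)·k2); k4 = f(t_n + h, u_n + h·k3); u_{n+1} = u_n + (h/6)·(k1 + 2k2 + 2k3 + k4).
t=0.000000, u=-0.350000:
  k1 = f(0.000000, -0.350000) = 0.000000
  k2 = f(0.215000, -0.350000) = 0.048913
  k3 = f(0.215000, -0.339484) = 0.047443
  k4 = f(0.430000, -0.329600) = 0.092123
  u ← -0.350000 + (0.43/6)·(k1 + 2k2 + 2k3 + k4) = -0.329587
t=0.430000, u=-0.329587:
  k1 = f(0.430000, -0.329587) = 0.092120
  k2 = f(0.645000, -0.309781) = 0.129876
  k3 = f(0.645000, -0.301664) = 0.126472
  k4 = f(0.860000, -0.275204) = 0.153839
  u ← -0.329587 + (0.43/6)·(k1 + 2k2 + 2k3 + k4) = -0.275217
u(0.86) ≈ -0.2752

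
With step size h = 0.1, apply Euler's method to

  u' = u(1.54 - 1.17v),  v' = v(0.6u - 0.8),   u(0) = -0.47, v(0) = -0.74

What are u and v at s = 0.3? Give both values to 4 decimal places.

-0.8775, -0.5122

Euler on (u,v): u_{n+1} = u_n + h·u', v_{n+1} = v_n + h·v'.
0.000000: (-0.470000, -0.740000); f=(-1.130726, 0.800680) → (-0.583073, -0.659932)
0.100000: (-0.583073, -0.659932); f=(-1.348134, 0.758819) → (-0.717886, -0.584050)
0.200000: (-0.717886, -0.584050); f=(-1.596104, 0.718809) → (-0.877496, -0.512169)
(u(0.3), v(0.3)) ≈ (-0.8775, -0.5122)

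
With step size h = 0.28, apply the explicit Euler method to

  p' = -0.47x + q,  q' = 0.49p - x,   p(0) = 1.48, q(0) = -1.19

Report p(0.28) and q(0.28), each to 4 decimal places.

Euler on (p,q): p_{n+1} = p_n + h·p', q_{n+1} = q_n + h·q'.
0.000000: (1.480000, -1.190000); f=(-1.190000, 0.725200) → (1.146800, -0.986944)
(p(0.28), q(0.28)) ≈ (1.1468, -0.9869)

1.1468, -0.9869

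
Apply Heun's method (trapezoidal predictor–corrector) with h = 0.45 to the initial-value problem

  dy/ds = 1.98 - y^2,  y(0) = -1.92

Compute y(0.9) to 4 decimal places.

Heun: k1 = f(s_n, y_n); k2 = f(s_n + h, y_n + h·k1); y_{n+1} = y_n + (h/2)·(k1 + k2).
s=0.000000, y=-1.920000:
  k1 = f(0.000000, -1.920000) = -1.706400
  k2 = f(0.450000, -2.687880) = -5.244699
  y ← -1.920000 + (0.45/2)·(-1.706400 + (-5.244699)) = -3.483997
s=0.450000, y=-3.483997:
  k1 = f(0.450000, -3.483997) = -10.158237
  k2 = f(0.900000, -8.055204) = -62.906309
  y ← -3.483997 + (0.45/2)·(-10.158237 + (-62.906309)) = -19.923520
y(0.9) ≈ -19.9235

-19.9235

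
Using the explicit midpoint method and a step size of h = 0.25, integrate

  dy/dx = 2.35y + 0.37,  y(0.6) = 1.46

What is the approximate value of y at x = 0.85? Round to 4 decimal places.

2.6894

Midpoint: k1 = f(x_n, y_n); k2 = f(x_n + h/2, y_n + (h/2)·k1); y_{n+1} = y_n + h·k2.
x=0.600000, y=1.460000:
  k1 = f(0.600000, 1.460000) = 3.801000
  k2 = f(0.725000, 1.935125) = 4.917544
  y ← 1.460000 + 0.25·4.917544 = 2.689386
y(0.85) ≈ 2.6894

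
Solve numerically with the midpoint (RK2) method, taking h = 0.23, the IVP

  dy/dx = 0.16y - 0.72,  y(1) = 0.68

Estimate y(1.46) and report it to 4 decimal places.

0.3883

Midpoint: k1 = f(x_n, y_n); k2 = f(x_n + h/2, y_n + (h/2)·k1); y_{n+1} = y_n + h·k2.
x=1.000000, y=0.680000:
  k1 = f(1.000000, 0.680000) = -0.611200
  k2 = f(1.115000, 0.609712) = -0.622446
  y ← 0.680000 + 0.23·(-0.622446) = 0.536837
x=1.230000, y=0.536837:
  k1 = f(1.230000, 0.536837) = -0.634106
  k2 = f(1.345000, 0.463915) = -0.645774
  y ← 0.536837 + 0.23·(-0.645774) = 0.388309
y(1.46) ≈ 0.3883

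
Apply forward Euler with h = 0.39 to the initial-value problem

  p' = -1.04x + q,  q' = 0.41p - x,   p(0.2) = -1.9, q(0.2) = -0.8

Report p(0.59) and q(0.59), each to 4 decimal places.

Euler on (p,q): p_{n+1} = p_n + h·p', q_{n+1} = q_n + h·q'.
0.200000: (-1.900000, -0.800000); f=(-1.008000, -0.979000) → (-2.293120, -1.181810)
(p(0.59), q(0.59)) ≈ (-2.2931, -1.1818)

-2.2931, -1.1818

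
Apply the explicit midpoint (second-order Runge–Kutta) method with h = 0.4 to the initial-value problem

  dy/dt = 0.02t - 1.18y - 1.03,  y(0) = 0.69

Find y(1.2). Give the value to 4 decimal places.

Midpoint: k1 = f(t_n, y_n); k2 = f(t_n + h/2, y_n + (h/2)·k1); y_{n+1} = y_n + h·k2.
t=0.000000, y=0.690000:
  k1 = f(0.000000, 0.690000) = -1.844200
  k2 = f(0.200000, 0.321160) = -1.404969
  y ← 0.690000 + 0.4·(-1.404969) = 0.128012
t=0.400000, y=0.128012:
  k1 = f(0.400000, 0.128012) = -1.173055
  k2 = f(0.600000, -0.106598) = -0.892214
  y ← 0.128012 + 0.4·(-0.892214) = -0.228873
t=0.800000, y=-0.228873:
  k1 = f(0.800000, -0.228873) = -0.743930
  k2 = f(1.000000, -0.377659) = -0.564362
  y ← -0.228873 + 0.4·(-0.564362) = -0.454618
y(1.2) ≈ -0.4546

-0.4546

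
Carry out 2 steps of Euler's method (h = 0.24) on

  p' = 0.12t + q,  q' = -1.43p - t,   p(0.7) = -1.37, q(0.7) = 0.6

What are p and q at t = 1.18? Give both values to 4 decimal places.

-0.9622, 1.0904

Euler on (p,q): p_{n+1} = p_n + h·p', q_{n+1} = q_n + h·q'.
0.700000: (-1.370000, 0.600000); f=(0.684000, 1.259100) → (-1.205840, 0.902184)
0.940000: (-1.205840, 0.902184); f=(1.014984, 0.784351) → (-0.962244, 1.090428)
(p(1.18), q(1.18)) ≈ (-0.9622, 1.0904)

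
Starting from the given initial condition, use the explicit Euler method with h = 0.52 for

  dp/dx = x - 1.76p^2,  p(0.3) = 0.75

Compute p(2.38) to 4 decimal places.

Euler: p_{n+1} = p_n + h·f(x_n, p_n).
x=0.300000, p=0.750000: f=-0.690000 → p ← 0.750000 + 0.52·(-0.690000) = 0.391200
x=0.820000, p=0.391200: f=0.550654 → p ← 0.391200 + 0.52·0.550654 = 0.677540
x=1.340000, p=0.677540: f=0.532053 → p ← 0.677540 + 0.52·0.532053 = 0.954208
x=1.860000, p=0.954208: f=0.257498 → p ← 0.954208 + 0.52·0.257498 = 1.088107
p(2.38) ≈ 1.0881

1.0881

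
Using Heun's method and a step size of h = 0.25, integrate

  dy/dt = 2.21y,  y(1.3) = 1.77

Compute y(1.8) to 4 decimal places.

5.1462

Heun: k1 = f(t_n, y_n); k2 = f(t_n + h, y_n + h·k1); y_{n+1} = y_n + (h/2)·(k1 + k2).
t=1.300000, y=1.770000:
  k1 = f(1.300000, 1.770000) = 3.911700
  k2 = f(1.550000, 2.747925) = 6.072914
  y ← 1.770000 + (0.25/2)·(3.911700 + 6.072914) = 3.018077
t=1.550000, y=3.018077:
  k1 = f(1.550000, 3.018077) = 6.669950
  k2 = f(1.800000, 4.685564) = 10.355097
  y ← 3.018077 + (0.25/2)·(6.669950 + 10.355097) = 5.146208
y(1.8) ≈ 5.1462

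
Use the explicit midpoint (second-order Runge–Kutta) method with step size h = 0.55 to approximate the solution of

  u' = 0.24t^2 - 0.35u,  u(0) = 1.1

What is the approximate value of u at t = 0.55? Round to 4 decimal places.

0.9186

Midpoint: k1 = f(t_n, u_n); k2 = f(t_n + h/2, u_n + (h/2)·k1); u_{n+1} = u_n + h·k2.
t=0.000000, u=1.100000:
  k1 = f(0.000000, 1.100000) = -0.385000
  k2 = f(0.275000, 0.994125) = -0.329794
  u ← 1.100000 + 0.55·(-0.329794) = 0.918613
u(0.55) ≈ 0.9186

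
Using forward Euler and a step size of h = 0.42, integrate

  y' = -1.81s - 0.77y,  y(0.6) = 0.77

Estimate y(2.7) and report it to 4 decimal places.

-3.4177

Euler: y_{n+1} = y_n + h·f(s_n, y_n).
s=0.600000, y=0.770000: f=-1.678900 → y ← 0.770000 + 0.42·(-1.678900) = 0.064862
s=1.020000, y=0.064862: f=-1.896144 → y ← 0.064862 + 0.42·(-1.896144) = -0.731518
s=1.440000, y=-0.731518: f=-2.043131 → y ← -0.731518 + 0.42·(-2.043131) = -1.589633
s=1.860000, y=-1.589633: f=-2.142582 → y ← -1.589633 + 0.42·(-2.142582) = -2.489518
s=2.280000, y=-2.489518: f=-2.209871 → y ← -2.489518 + 0.42·(-2.209871) = -3.417664
y(2.7) ≈ -3.4177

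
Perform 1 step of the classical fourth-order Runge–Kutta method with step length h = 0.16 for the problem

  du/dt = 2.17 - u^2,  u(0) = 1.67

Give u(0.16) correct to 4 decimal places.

RK4: k1 = f(t_n, u_n); k2 = f(t_n + h/2, u_n + (h/2)·k1); k3 = f(t_n + h/2, u_n + (h/2)·k2); k4 = f(t_n + h, u_n + h·k3); u_{n+1} = u_n + (h/6)·(k1 + 2k2 + 2k3 + k4).
t=0.000000, u=1.670000:
  k1 = f(0.000000, 1.670000) = -0.618900
  k2 = f(0.080000, 1.620488) = -0.455981
  k3 = f(0.080000, 1.633521) = -0.498392
  k4 = f(0.160000, 1.590257) = -0.358918
  u ← 1.670000 + (0.16/6)·(k1 + 2k2 + 2k3 + k4) = 1.593025
u(0.16) ≈ 1.5930

1.5930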